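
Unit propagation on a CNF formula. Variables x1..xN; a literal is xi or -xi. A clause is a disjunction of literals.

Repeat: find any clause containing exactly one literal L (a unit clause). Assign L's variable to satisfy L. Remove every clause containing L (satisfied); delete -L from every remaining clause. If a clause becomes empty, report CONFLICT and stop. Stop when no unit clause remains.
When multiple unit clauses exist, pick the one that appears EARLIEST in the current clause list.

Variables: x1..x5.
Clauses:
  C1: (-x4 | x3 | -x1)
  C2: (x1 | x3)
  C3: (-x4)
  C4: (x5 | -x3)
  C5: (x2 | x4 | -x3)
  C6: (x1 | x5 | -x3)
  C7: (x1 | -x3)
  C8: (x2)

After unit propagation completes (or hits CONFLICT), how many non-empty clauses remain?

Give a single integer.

Answer: 4

Derivation:
unit clause [-4] forces x4=F; simplify:
  drop 4 from [2, 4, -3] -> [2, -3]
  satisfied 2 clause(s); 6 remain; assigned so far: [4]
unit clause [2] forces x2=T; simplify:
  satisfied 2 clause(s); 4 remain; assigned so far: [2, 4]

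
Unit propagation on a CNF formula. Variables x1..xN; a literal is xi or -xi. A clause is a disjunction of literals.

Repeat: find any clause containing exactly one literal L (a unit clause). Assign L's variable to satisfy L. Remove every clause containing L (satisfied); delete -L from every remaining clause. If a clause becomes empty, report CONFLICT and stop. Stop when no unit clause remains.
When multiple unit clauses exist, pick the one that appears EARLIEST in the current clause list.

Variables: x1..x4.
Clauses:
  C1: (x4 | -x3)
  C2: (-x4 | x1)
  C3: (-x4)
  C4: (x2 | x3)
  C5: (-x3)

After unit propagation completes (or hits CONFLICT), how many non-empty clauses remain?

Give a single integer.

Answer: 0

Derivation:
unit clause [-4] forces x4=F; simplify:
  drop 4 from [4, -3] -> [-3]
  satisfied 2 clause(s); 3 remain; assigned so far: [4]
unit clause [-3] forces x3=F; simplify:
  drop 3 from [2, 3] -> [2]
  satisfied 2 clause(s); 1 remain; assigned so far: [3, 4]
unit clause [2] forces x2=T; simplify:
  satisfied 1 clause(s); 0 remain; assigned so far: [2, 3, 4]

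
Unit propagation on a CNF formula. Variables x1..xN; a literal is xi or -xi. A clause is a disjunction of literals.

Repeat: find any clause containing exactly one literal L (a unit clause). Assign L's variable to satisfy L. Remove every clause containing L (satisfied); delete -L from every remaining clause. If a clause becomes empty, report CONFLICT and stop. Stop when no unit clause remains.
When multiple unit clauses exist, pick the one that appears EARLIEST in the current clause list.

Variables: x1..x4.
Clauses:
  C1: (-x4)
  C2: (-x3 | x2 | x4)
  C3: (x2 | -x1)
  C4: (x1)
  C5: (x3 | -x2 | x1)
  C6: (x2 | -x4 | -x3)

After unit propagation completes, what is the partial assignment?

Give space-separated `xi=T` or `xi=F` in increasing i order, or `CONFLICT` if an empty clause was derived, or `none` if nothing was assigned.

unit clause [-4] forces x4=F; simplify:
  drop 4 from [-3, 2, 4] -> [-3, 2]
  satisfied 2 clause(s); 4 remain; assigned so far: [4]
unit clause [1] forces x1=T; simplify:
  drop -1 from [2, -1] -> [2]
  satisfied 2 clause(s); 2 remain; assigned so far: [1, 4]
unit clause [2] forces x2=T; simplify:
  satisfied 2 clause(s); 0 remain; assigned so far: [1, 2, 4]

Answer: x1=T x2=T x4=F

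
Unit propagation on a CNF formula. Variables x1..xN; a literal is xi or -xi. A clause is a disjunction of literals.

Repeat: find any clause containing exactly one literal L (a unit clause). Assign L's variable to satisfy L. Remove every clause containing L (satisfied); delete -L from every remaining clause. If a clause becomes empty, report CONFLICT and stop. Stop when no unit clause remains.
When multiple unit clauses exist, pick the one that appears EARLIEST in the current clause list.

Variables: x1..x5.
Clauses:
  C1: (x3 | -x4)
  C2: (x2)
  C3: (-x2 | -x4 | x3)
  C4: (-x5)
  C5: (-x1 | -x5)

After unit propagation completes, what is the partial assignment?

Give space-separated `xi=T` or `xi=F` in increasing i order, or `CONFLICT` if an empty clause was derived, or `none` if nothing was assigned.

Answer: x2=T x5=F

Derivation:
unit clause [2] forces x2=T; simplify:
  drop -2 from [-2, -4, 3] -> [-4, 3]
  satisfied 1 clause(s); 4 remain; assigned so far: [2]
unit clause [-5] forces x5=F; simplify:
  satisfied 2 clause(s); 2 remain; assigned so far: [2, 5]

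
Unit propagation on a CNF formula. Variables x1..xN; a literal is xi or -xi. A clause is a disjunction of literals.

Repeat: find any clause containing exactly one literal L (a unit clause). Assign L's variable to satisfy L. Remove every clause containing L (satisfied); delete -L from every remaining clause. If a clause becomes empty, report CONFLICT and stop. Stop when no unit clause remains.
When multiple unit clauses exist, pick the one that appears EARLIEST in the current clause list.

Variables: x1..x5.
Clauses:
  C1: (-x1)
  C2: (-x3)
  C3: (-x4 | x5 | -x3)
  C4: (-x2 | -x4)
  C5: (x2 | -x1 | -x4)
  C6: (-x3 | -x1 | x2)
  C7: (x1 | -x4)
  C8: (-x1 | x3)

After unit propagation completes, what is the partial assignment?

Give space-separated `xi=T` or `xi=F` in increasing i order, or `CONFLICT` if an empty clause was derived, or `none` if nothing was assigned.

unit clause [-1] forces x1=F; simplify:
  drop 1 from [1, -4] -> [-4]
  satisfied 4 clause(s); 4 remain; assigned so far: [1]
unit clause [-3] forces x3=F; simplify:
  satisfied 2 clause(s); 2 remain; assigned so far: [1, 3]
unit clause [-4] forces x4=F; simplify:
  satisfied 2 clause(s); 0 remain; assigned so far: [1, 3, 4]

Answer: x1=F x3=F x4=F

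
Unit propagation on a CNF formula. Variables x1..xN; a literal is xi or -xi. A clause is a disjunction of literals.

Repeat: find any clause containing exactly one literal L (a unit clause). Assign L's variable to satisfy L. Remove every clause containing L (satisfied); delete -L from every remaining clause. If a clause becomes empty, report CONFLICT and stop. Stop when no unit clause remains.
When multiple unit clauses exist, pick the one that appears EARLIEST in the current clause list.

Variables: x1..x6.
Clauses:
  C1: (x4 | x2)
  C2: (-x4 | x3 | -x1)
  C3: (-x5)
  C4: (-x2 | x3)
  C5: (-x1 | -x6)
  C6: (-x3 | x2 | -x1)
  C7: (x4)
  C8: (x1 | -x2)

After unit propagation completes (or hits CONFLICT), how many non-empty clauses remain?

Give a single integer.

unit clause [-5] forces x5=F; simplify:
  satisfied 1 clause(s); 7 remain; assigned so far: [5]
unit clause [4] forces x4=T; simplify:
  drop -4 from [-4, 3, -1] -> [3, -1]
  satisfied 2 clause(s); 5 remain; assigned so far: [4, 5]

Answer: 5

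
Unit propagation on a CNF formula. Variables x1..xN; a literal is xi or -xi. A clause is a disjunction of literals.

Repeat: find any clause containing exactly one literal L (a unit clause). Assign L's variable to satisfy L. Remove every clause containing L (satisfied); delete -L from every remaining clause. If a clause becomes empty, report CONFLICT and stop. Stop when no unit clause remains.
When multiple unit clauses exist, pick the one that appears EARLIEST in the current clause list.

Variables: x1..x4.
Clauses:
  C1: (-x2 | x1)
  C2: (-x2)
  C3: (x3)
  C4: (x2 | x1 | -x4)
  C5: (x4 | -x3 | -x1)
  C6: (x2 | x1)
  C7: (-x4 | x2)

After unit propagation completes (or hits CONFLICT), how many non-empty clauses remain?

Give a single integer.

unit clause [-2] forces x2=F; simplify:
  drop 2 from [2, 1, -4] -> [1, -4]
  drop 2 from [2, 1] -> [1]
  drop 2 from [-4, 2] -> [-4]
  satisfied 2 clause(s); 5 remain; assigned so far: [2]
unit clause [3] forces x3=T; simplify:
  drop -3 from [4, -3, -1] -> [4, -1]
  satisfied 1 clause(s); 4 remain; assigned so far: [2, 3]
unit clause [1] forces x1=T; simplify:
  drop -1 from [4, -1] -> [4]
  satisfied 2 clause(s); 2 remain; assigned so far: [1, 2, 3]
unit clause [4] forces x4=T; simplify:
  drop -4 from [-4] -> [] (empty!)
  satisfied 1 clause(s); 1 remain; assigned so far: [1, 2, 3, 4]
CONFLICT (empty clause)

Answer: 0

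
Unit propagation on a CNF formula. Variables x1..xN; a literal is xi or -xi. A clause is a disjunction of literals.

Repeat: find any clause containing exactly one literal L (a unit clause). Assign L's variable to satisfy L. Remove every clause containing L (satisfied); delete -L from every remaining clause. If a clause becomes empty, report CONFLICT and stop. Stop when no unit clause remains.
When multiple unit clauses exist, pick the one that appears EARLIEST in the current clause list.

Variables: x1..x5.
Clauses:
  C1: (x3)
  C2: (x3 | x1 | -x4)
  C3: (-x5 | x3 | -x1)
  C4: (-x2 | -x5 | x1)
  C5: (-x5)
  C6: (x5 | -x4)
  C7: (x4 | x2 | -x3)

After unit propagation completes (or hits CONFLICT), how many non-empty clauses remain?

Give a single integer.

unit clause [3] forces x3=T; simplify:
  drop -3 from [4, 2, -3] -> [4, 2]
  satisfied 3 clause(s); 4 remain; assigned so far: [3]
unit clause [-5] forces x5=F; simplify:
  drop 5 from [5, -4] -> [-4]
  satisfied 2 clause(s); 2 remain; assigned so far: [3, 5]
unit clause [-4] forces x4=F; simplify:
  drop 4 from [4, 2] -> [2]
  satisfied 1 clause(s); 1 remain; assigned so far: [3, 4, 5]
unit clause [2] forces x2=T; simplify:
  satisfied 1 clause(s); 0 remain; assigned so far: [2, 3, 4, 5]

Answer: 0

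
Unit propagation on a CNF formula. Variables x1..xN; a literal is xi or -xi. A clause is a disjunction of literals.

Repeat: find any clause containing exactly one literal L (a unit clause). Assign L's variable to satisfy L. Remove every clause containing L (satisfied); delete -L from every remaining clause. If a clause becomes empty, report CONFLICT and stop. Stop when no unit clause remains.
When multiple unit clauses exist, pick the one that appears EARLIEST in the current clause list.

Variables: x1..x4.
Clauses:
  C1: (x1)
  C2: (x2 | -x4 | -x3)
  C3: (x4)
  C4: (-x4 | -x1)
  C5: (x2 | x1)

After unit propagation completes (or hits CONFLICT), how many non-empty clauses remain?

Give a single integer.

Answer: 1

Derivation:
unit clause [1] forces x1=T; simplify:
  drop -1 from [-4, -1] -> [-4]
  satisfied 2 clause(s); 3 remain; assigned so far: [1]
unit clause [4] forces x4=T; simplify:
  drop -4 from [2, -4, -3] -> [2, -3]
  drop -4 from [-4] -> [] (empty!)
  satisfied 1 clause(s); 2 remain; assigned so far: [1, 4]
CONFLICT (empty clause)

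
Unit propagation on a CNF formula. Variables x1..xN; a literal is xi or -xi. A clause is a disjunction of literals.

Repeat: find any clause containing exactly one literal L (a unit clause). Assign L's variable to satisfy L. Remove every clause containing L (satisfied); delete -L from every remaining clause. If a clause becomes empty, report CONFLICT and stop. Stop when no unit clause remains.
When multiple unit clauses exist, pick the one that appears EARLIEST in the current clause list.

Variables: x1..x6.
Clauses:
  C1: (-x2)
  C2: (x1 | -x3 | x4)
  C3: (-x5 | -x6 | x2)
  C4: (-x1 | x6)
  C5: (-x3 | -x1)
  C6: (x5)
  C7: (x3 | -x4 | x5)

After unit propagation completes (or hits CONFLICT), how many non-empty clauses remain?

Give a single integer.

Answer: 1

Derivation:
unit clause [-2] forces x2=F; simplify:
  drop 2 from [-5, -6, 2] -> [-5, -6]
  satisfied 1 clause(s); 6 remain; assigned so far: [2]
unit clause [5] forces x5=T; simplify:
  drop -5 from [-5, -6] -> [-6]
  satisfied 2 clause(s); 4 remain; assigned so far: [2, 5]
unit clause [-6] forces x6=F; simplify:
  drop 6 from [-1, 6] -> [-1]
  satisfied 1 clause(s); 3 remain; assigned so far: [2, 5, 6]
unit clause [-1] forces x1=F; simplify:
  drop 1 from [1, -3, 4] -> [-3, 4]
  satisfied 2 clause(s); 1 remain; assigned so far: [1, 2, 5, 6]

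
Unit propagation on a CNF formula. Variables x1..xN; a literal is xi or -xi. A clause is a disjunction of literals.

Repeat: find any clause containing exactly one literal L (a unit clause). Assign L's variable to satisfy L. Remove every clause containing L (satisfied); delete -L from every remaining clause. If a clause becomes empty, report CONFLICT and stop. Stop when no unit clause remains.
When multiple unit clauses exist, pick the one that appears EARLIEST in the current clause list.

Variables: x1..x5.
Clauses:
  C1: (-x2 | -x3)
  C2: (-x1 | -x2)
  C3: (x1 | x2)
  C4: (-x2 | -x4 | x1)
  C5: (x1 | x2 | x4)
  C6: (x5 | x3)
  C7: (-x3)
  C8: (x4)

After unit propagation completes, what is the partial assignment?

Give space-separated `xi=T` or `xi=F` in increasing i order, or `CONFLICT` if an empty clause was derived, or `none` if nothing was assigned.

Answer: x3=F x4=T x5=T

Derivation:
unit clause [-3] forces x3=F; simplify:
  drop 3 from [5, 3] -> [5]
  satisfied 2 clause(s); 6 remain; assigned so far: [3]
unit clause [5] forces x5=T; simplify:
  satisfied 1 clause(s); 5 remain; assigned so far: [3, 5]
unit clause [4] forces x4=T; simplify:
  drop -4 from [-2, -4, 1] -> [-2, 1]
  satisfied 2 clause(s); 3 remain; assigned so far: [3, 4, 5]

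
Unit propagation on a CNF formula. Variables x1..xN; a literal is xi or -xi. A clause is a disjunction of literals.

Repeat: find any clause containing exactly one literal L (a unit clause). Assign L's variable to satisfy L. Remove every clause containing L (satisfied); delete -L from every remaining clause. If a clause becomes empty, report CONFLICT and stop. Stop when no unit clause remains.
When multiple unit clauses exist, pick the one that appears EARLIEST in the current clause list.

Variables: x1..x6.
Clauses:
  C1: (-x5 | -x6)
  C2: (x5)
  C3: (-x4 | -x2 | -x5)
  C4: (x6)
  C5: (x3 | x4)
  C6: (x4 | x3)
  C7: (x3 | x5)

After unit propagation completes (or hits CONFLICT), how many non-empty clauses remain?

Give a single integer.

unit clause [5] forces x5=T; simplify:
  drop -5 from [-5, -6] -> [-6]
  drop -5 from [-4, -2, -5] -> [-4, -2]
  satisfied 2 clause(s); 5 remain; assigned so far: [5]
unit clause [-6] forces x6=F; simplify:
  drop 6 from [6] -> [] (empty!)
  satisfied 1 clause(s); 4 remain; assigned so far: [5, 6]
CONFLICT (empty clause)

Answer: 3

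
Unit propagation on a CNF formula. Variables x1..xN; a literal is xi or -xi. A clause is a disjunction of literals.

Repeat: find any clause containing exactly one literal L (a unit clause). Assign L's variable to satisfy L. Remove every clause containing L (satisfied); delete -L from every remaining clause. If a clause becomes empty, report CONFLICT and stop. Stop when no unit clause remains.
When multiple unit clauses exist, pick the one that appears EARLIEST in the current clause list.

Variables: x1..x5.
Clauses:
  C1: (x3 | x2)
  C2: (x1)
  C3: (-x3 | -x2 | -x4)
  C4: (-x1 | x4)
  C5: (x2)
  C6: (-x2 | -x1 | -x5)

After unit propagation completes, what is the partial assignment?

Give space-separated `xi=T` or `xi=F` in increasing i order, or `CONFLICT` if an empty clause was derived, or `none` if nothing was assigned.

unit clause [1] forces x1=T; simplify:
  drop -1 from [-1, 4] -> [4]
  drop -1 from [-2, -1, -5] -> [-2, -5]
  satisfied 1 clause(s); 5 remain; assigned so far: [1]
unit clause [4] forces x4=T; simplify:
  drop -4 from [-3, -2, -4] -> [-3, -2]
  satisfied 1 clause(s); 4 remain; assigned so far: [1, 4]
unit clause [2] forces x2=T; simplify:
  drop -2 from [-3, -2] -> [-3]
  drop -2 from [-2, -5] -> [-5]
  satisfied 2 clause(s); 2 remain; assigned so far: [1, 2, 4]
unit clause [-3] forces x3=F; simplify:
  satisfied 1 clause(s); 1 remain; assigned so far: [1, 2, 3, 4]
unit clause [-5] forces x5=F; simplify:
  satisfied 1 clause(s); 0 remain; assigned so far: [1, 2, 3, 4, 5]

Answer: x1=T x2=T x3=F x4=T x5=F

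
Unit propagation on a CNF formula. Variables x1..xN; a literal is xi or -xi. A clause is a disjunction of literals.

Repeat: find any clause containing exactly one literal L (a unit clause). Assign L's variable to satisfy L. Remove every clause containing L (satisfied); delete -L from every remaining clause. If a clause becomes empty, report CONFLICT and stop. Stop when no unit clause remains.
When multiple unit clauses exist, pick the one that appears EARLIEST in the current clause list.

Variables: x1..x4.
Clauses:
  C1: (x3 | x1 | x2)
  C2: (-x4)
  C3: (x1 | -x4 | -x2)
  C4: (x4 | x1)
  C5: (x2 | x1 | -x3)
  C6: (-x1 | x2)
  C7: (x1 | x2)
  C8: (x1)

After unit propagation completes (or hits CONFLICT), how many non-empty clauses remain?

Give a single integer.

Answer: 0

Derivation:
unit clause [-4] forces x4=F; simplify:
  drop 4 from [4, 1] -> [1]
  satisfied 2 clause(s); 6 remain; assigned so far: [4]
unit clause [1] forces x1=T; simplify:
  drop -1 from [-1, 2] -> [2]
  satisfied 5 clause(s); 1 remain; assigned so far: [1, 4]
unit clause [2] forces x2=T; simplify:
  satisfied 1 clause(s); 0 remain; assigned so far: [1, 2, 4]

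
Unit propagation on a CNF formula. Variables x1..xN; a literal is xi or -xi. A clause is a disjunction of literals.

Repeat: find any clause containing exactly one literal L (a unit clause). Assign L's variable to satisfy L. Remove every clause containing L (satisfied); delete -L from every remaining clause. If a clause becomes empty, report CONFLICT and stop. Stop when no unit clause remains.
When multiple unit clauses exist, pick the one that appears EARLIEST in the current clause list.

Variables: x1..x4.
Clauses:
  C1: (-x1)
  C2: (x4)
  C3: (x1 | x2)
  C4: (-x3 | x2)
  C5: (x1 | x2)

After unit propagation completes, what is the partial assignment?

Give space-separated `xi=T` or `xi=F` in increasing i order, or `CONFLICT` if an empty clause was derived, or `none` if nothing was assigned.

unit clause [-1] forces x1=F; simplify:
  drop 1 from [1, 2] -> [2]
  drop 1 from [1, 2] -> [2]
  satisfied 1 clause(s); 4 remain; assigned so far: [1]
unit clause [4] forces x4=T; simplify:
  satisfied 1 clause(s); 3 remain; assigned so far: [1, 4]
unit clause [2] forces x2=T; simplify:
  satisfied 3 clause(s); 0 remain; assigned so far: [1, 2, 4]

Answer: x1=F x2=T x4=T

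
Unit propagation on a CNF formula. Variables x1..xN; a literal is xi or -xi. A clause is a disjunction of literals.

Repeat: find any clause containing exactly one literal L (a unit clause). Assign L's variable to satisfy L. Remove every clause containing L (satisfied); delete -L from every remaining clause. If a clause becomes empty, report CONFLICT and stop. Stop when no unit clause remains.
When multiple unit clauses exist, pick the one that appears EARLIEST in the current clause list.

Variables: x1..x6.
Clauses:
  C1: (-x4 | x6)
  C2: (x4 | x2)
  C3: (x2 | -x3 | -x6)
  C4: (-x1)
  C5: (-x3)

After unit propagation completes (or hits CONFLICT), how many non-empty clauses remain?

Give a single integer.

unit clause [-1] forces x1=F; simplify:
  satisfied 1 clause(s); 4 remain; assigned so far: [1]
unit clause [-3] forces x3=F; simplify:
  satisfied 2 clause(s); 2 remain; assigned so far: [1, 3]

Answer: 2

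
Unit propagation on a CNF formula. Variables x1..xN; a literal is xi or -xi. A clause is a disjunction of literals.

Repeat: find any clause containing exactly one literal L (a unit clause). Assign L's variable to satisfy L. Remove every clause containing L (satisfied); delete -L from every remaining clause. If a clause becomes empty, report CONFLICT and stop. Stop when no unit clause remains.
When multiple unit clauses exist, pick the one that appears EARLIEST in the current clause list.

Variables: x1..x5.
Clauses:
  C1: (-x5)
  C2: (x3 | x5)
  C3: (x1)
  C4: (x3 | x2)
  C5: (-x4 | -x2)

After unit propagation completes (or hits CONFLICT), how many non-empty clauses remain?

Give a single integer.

Answer: 1

Derivation:
unit clause [-5] forces x5=F; simplify:
  drop 5 from [3, 5] -> [3]
  satisfied 1 clause(s); 4 remain; assigned so far: [5]
unit clause [3] forces x3=T; simplify:
  satisfied 2 clause(s); 2 remain; assigned so far: [3, 5]
unit clause [1] forces x1=T; simplify:
  satisfied 1 clause(s); 1 remain; assigned so far: [1, 3, 5]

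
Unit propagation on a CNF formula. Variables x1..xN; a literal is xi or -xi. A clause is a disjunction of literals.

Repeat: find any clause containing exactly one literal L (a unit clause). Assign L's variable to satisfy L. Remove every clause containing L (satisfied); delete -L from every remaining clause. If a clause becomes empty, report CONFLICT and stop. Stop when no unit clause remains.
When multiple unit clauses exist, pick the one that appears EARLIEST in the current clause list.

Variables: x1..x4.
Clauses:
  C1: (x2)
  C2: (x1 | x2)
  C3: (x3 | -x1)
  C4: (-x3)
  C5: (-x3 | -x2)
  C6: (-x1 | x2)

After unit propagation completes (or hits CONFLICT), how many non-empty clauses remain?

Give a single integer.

unit clause [2] forces x2=T; simplify:
  drop -2 from [-3, -2] -> [-3]
  satisfied 3 clause(s); 3 remain; assigned so far: [2]
unit clause [-3] forces x3=F; simplify:
  drop 3 from [3, -1] -> [-1]
  satisfied 2 clause(s); 1 remain; assigned so far: [2, 3]
unit clause [-1] forces x1=F; simplify:
  satisfied 1 clause(s); 0 remain; assigned so far: [1, 2, 3]

Answer: 0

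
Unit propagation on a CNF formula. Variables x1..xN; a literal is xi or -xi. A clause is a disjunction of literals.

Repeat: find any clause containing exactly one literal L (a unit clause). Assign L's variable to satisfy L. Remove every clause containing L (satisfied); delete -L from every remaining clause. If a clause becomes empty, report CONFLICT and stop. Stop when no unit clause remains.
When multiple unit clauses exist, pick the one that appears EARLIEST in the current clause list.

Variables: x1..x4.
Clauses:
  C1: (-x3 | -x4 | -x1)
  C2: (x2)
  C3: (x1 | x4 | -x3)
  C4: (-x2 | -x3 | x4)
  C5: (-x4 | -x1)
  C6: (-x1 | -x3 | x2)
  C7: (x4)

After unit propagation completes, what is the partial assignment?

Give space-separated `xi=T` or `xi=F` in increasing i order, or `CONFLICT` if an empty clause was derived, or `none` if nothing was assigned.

unit clause [2] forces x2=T; simplify:
  drop -2 from [-2, -3, 4] -> [-3, 4]
  satisfied 2 clause(s); 5 remain; assigned so far: [2]
unit clause [4] forces x4=T; simplify:
  drop -4 from [-3, -4, -1] -> [-3, -1]
  drop -4 from [-4, -1] -> [-1]
  satisfied 3 clause(s); 2 remain; assigned so far: [2, 4]
unit clause [-1] forces x1=F; simplify:
  satisfied 2 clause(s); 0 remain; assigned so far: [1, 2, 4]

Answer: x1=F x2=T x4=T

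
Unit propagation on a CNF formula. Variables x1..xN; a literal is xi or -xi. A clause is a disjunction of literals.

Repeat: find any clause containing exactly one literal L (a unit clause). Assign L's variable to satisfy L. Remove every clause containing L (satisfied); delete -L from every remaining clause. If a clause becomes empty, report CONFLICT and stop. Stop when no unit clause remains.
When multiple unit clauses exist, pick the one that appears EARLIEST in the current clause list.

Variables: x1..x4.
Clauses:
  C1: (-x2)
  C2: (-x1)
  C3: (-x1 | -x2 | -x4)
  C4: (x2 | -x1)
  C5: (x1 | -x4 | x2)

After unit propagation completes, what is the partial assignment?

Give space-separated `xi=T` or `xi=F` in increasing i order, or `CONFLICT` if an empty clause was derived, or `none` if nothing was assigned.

unit clause [-2] forces x2=F; simplify:
  drop 2 from [2, -1] -> [-1]
  drop 2 from [1, -4, 2] -> [1, -4]
  satisfied 2 clause(s); 3 remain; assigned so far: [2]
unit clause [-1] forces x1=F; simplify:
  drop 1 from [1, -4] -> [-4]
  satisfied 2 clause(s); 1 remain; assigned so far: [1, 2]
unit clause [-4] forces x4=F; simplify:
  satisfied 1 clause(s); 0 remain; assigned so far: [1, 2, 4]

Answer: x1=F x2=F x4=F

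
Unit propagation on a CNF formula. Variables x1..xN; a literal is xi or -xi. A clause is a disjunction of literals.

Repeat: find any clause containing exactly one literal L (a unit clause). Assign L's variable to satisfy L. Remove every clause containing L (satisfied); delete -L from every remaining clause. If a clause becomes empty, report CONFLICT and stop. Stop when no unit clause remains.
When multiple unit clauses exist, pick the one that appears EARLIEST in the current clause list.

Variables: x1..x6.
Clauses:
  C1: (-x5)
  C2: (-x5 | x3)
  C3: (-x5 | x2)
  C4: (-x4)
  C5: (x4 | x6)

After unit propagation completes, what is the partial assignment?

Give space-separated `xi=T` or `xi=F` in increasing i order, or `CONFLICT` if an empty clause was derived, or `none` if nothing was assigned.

unit clause [-5] forces x5=F; simplify:
  satisfied 3 clause(s); 2 remain; assigned so far: [5]
unit clause [-4] forces x4=F; simplify:
  drop 4 from [4, 6] -> [6]
  satisfied 1 clause(s); 1 remain; assigned so far: [4, 5]
unit clause [6] forces x6=T; simplify:
  satisfied 1 clause(s); 0 remain; assigned so far: [4, 5, 6]

Answer: x4=F x5=F x6=T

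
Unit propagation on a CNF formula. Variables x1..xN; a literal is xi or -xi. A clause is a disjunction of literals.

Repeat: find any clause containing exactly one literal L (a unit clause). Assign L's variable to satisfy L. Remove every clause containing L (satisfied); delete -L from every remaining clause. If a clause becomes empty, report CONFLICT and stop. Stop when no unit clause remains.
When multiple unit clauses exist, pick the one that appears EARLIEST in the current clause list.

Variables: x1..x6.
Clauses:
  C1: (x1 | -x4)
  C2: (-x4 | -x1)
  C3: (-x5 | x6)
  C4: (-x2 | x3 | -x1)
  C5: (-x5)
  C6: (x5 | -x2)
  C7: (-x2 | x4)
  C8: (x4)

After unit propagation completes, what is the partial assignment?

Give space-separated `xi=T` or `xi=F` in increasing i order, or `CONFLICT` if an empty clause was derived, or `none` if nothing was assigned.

unit clause [-5] forces x5=F; simplify:
  drop 5 from [5, -2] -> [-2]
  satisfied 2 clause(s); 6 remain; assigned so far: [5]
unit clause [-2] forces x2=F; simplify:
  satisfied 3 clause(s); 3 remain; assigned so far: [2, 5]
unit clause [4] forces x4=T; simplify:
  drop -4 from [1, -4] -> [1]
  drop -4 from [-4, -1] -> [-1]
  satisfied 1 clause(s); 2 remain; assigned so far: [2, 4, 5]
unit clause [1] forces x1=T; simplify:
  drop -1 from [-1] -> [] (empty!)
  satisfied 1 clause(s); 1 remain; assigned so far: [1, 2, 4, 5]
CONFLICT (empty clause)

Answer: CONFLICT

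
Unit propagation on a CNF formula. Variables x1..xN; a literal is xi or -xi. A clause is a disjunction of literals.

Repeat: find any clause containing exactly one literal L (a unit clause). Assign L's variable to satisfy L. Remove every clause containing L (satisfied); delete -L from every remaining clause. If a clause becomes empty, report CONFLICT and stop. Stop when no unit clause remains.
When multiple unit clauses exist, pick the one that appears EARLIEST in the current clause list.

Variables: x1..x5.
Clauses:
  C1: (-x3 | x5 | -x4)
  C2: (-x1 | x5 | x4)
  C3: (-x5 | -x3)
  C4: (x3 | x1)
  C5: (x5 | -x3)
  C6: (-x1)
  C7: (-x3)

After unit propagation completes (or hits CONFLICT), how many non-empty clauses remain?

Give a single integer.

unit clause [-1] forces x1=F; simplify:
  drop 1 from [3, 1] -> [3]
  satisfied 2 clause(s); 5 remain; assigned so far: [1]
unit clause [3] forces x3=T; simplify:
  drop -3 from [-3, 5, -4] -> [5, -4]
  drop -3 from [-5, -3] -> [-5]
  drop -3 from [5, -3] -> [5]
  drop -3 from [-3] -> [] (empty!)
  satisfied 1 clause(s); 4 remain; assigned so far: [1, 3]
CONFLICT (empty clause)

Answer: 3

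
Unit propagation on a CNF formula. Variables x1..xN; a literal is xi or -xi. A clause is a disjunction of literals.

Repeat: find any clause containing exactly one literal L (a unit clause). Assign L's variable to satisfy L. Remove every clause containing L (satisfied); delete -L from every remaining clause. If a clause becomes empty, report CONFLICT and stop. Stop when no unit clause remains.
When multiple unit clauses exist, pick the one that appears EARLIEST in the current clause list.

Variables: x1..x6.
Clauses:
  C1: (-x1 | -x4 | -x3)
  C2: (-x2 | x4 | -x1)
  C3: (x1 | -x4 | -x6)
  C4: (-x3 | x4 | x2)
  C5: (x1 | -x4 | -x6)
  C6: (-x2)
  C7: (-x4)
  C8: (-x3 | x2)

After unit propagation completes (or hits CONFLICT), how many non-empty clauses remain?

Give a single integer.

unit clause [-2] forces x2=F; simplify:
  drop 2 from [-3, 4, 2] -> [-3, 4]
  drop 2 from [-3, 2] -> [-3]
  satisfied 2 clause(s); 6 remain; assigned so far: [2]
unit clause [-4] forces x4=F; simplify:
  drop 4 from [-3, 4] -> [-3]
  satisfied 4 clause(s); 2 remain; assigned so far: [2, 4]
unit clause [-3] forces x3=F; simplify:
  satisfied 2 clause(s); 0 remain; assigned so far: [2, 3, 4]

Answer: 0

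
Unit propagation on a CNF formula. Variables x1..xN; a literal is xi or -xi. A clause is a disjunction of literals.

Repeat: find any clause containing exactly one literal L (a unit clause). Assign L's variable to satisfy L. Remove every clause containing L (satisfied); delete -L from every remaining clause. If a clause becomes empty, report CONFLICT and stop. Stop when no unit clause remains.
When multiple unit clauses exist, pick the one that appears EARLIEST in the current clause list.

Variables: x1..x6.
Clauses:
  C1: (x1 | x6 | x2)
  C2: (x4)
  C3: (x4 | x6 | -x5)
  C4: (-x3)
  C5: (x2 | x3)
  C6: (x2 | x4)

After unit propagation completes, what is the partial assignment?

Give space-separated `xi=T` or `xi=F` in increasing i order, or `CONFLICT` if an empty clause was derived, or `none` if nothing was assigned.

unit clause [4] forces x4=T; simplify:
  satisfied 3 clause(s); 3 remain; assigned so far: [4]
unit clause [-3] forces x3=F; simplify:
  drop 3 from [2, 3] -> [2]
  satisfied 1 clause(s); 2 remain; assigned so far: [3, 4]
unit clause [2] forces x2=T; simplify:
  satisfied 2 clause(s); 0 remain; assigned so far: [2, 3, 4]

Answer: x2=T x3=F x4=T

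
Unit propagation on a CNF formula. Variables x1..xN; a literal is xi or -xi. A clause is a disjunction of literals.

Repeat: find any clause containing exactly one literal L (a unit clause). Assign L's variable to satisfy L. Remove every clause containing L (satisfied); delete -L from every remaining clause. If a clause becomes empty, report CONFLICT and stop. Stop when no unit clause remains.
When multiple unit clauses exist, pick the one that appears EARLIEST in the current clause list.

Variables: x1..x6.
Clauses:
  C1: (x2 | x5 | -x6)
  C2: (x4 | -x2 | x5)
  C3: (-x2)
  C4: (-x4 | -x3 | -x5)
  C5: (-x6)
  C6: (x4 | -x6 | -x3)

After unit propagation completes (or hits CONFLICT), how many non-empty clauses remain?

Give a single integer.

Answer: 1

Derivation:
unit clause [-2] forces x2=F; simplify:
  drop 2 from [2, 5, -6] -> [5, -6]
  satisfied 2 clause(s); 4 remain; assigned so far: [2]
unit clause [-6] forces x6=F; simplify:
  satisfied 3 clause(s); 1 remain; assigned so far: [2, 6]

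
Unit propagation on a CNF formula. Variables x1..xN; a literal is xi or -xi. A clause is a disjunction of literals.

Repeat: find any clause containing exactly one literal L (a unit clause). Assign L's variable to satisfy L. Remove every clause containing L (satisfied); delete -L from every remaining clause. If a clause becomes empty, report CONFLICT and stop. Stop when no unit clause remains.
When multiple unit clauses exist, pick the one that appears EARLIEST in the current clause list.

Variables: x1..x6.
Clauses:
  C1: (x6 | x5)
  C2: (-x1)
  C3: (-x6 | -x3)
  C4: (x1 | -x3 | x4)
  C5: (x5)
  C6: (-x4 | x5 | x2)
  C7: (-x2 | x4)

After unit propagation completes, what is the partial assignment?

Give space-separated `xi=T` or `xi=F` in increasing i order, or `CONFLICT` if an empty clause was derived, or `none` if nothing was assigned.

Answer: x1=F x5=T

Derivation:
unit clause [-1] forces x1=F; simplify:
  drop 1 from [1, -3, 4] -> [-3, 4]
  satisfied 1 clause(s); 6 remain; assigned so far: [1]
unit clause [5] forces x5=T; simplify:
  satisfied 3 clause(s); 3 remain; assigned so far: [1, 5]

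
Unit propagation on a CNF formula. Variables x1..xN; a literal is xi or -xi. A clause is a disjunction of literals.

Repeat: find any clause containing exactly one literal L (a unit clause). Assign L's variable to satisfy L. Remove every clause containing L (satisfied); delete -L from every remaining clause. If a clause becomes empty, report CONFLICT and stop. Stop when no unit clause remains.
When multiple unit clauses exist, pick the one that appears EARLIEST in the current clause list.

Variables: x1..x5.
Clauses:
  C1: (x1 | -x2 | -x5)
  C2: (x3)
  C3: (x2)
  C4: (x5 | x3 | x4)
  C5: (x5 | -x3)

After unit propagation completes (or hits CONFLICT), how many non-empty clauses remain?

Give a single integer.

unit clause [3] forces x3=T; simplify:
  drop -3 from [5, -3] -> [5]
  satisfied 2 clause(s); 3 remain; assigned so far: [3]
unit clause [2] forces x2=T; simplify:
  drop -2 from [1, -2, -5] -> [1, -5]
  satisfied 1 clause(s); 2 remain; assigned so far: [2, 3]
unit clause [5] forces x5=T; simplify:
  drop -5 from [1, -5] -> [1]
  satisfied 1 clause(s); 1 remain; assigned so far: [2, 3, 5]
unit clause [1] forces x1=T; simplify:
  satisfied 1 clause(s); 0 remain; assigned so far: [1, 2, 3, 5]

Answer: 0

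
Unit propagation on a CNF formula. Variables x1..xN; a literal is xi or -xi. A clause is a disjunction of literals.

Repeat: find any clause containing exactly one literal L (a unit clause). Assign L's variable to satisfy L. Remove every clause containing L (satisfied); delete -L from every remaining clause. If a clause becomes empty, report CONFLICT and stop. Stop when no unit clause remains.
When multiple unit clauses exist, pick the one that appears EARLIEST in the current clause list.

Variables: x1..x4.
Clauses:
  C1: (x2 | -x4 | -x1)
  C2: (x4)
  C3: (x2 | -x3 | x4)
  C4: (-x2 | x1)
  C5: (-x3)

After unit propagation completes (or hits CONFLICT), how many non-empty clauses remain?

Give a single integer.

Answer: 2

Derivation:
unit clause [4] forces x4=T; simplify:
  drop -4 from [2, -4, -1] -> [2, -1]
  satisfied 2 clause(s); 3 remain; assigned so far: [4]
unit clause [-3] forces x3=F; simplify:
  satisfied 1 clause(s); 2 remain; assigned so far: [3, 4]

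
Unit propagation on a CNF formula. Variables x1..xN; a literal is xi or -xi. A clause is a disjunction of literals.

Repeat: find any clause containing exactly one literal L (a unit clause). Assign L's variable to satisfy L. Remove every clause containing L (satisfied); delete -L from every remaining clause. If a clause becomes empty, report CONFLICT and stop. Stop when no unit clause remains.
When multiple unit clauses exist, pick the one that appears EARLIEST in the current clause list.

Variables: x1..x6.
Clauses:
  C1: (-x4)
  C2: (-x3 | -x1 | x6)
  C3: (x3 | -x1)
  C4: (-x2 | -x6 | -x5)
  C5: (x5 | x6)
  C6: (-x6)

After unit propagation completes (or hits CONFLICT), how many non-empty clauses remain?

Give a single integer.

unit clause [-4] forces x4=F; simplify:
  satisfied 1 clause(s); 5 remain; assigned so far: [4]
unit clause [-6] forces x6=F; simplify:
  drop 6 from [-3, -1, 6] -> [-3, -1]
  drop 6 from [5, 6] -> [5]
  satisfied 2 clause(s); 3 remain; assigned so far: [4, 6]
unit clause [5] forces x5=T; simplify:
  satisfied 1 clause(s); 2 remain; assigned so far: [4, 5, 6]

Answer: 2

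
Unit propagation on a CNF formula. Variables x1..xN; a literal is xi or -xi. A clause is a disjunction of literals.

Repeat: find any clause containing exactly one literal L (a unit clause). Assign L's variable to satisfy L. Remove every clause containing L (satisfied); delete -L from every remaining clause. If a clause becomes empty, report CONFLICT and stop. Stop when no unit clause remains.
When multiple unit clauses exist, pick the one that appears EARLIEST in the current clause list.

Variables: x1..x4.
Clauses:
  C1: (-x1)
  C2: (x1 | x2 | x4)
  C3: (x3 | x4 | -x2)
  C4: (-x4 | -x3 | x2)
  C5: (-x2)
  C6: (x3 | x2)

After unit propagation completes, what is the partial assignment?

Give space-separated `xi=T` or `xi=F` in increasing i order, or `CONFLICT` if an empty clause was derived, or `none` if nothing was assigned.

unit clause [-1] forces x1=F; simplify:
  drop 1 from [1, 2, 4] -> [2, 4]
  satisfied 1 clause(s); 5 remain; assigned so far: [1]
unit clause [-2] forces x2=F; simplify:
  drop 2 from [2, 4] -> [4]
  drop 2 from [-4, -3, 2] -> [-4, -3]
  drop 2 from [3, 2] -> [3]
  satisfied 2 clause(s); 3 remain; assigned so far: [1, 2]
unit clause [4] forces x4=T; simplify:
  drop -4 from [-4, -3] -> [-3]
  satisfied 1 clause(s); 2 remain; assigned so far: [1, 2, 4]
unit clause [-3] forces x3=F; simplify:
  drop 3 from [3] -> [] (empty!)
  satisfied 1 clause(s); 1 remain; assigned so far: [1, 2, 3, 4]
CONFLICT (empty clause)

Answer: CONFLICT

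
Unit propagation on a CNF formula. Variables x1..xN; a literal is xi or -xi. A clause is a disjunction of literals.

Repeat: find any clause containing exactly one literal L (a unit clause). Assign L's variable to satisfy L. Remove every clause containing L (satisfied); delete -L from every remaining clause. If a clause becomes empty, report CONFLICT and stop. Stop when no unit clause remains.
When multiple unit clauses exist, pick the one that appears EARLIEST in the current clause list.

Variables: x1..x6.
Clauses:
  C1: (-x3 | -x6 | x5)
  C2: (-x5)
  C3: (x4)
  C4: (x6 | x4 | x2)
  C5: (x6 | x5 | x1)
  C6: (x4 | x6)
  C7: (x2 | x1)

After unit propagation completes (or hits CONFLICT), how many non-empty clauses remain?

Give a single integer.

Answer: 3

Derivation:
unit clause [-5] forces x5=F; simplify:
  drop 5 from [-3, -6, 5] -> [-3, -6]
  drop 5 from [6, 5, 1] -> [6, 1]
  satisfied 1 clause(s); 6 remain; assigned so far: [5]
unit clause [4] forces x4=T; simplify:
  satisfied 3 clause(s); 3 remain; assigned so far: [4, 5]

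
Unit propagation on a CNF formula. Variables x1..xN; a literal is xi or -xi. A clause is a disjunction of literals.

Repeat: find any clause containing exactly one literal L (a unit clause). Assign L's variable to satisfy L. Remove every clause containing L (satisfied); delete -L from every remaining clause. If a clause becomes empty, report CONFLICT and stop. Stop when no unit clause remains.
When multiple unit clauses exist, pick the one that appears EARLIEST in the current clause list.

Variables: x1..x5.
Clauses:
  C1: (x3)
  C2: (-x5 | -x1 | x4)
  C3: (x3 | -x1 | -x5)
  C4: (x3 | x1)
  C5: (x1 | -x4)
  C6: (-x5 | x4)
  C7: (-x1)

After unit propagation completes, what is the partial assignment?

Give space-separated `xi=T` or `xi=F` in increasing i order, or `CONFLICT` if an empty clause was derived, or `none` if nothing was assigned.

Answer: x1=F x3=T x4=F x5=F

Derivation:
unit clause [3] forces x3=T; simplify:
  satisfied 3 clause(s); 4 remain; assigned so far: [3]
unit clause [-1] forces x1=F; simplify:
  drop 1 from [1, -4] -> [-4]
  satisfied 2 clause(s); 2 remain; assigned so far: [1, 3]
unit clause [-4] forces x4=F; simplify:
  drop 4 from [-5, 4] -> [-5]
  satisfied 1 clause(s); 1 remain; assigned so far: [1, 3, 4]
unit clause [-5] forces x5=F; simplify:
  satisfied 1 clause(s); 0 remain; assigned so far: [1, 3, 4, 5]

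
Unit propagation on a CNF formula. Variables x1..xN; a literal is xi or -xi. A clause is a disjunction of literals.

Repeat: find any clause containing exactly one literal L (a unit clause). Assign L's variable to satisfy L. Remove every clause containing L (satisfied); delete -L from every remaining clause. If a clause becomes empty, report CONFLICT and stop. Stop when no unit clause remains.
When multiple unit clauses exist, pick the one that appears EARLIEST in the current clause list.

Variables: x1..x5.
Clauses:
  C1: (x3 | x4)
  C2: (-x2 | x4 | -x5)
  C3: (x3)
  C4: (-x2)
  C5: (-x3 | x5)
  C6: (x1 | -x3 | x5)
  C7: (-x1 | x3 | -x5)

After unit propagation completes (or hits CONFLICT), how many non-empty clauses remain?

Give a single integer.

Answer: 0

Derivation:
unit clause [3] forces x3=T; simplify:
  drop -3 from [-3, 5] -> [5]
  drop -3 from [1, -3, 5] -> [1, 5]
  satisfied 3 clause(s); 4 remain; assigned so far: [3]
unit clause [-2] forces x2=F; simplify:
  satisfied 2 clause(s); 2 remain; assigned so far: [2, 3]
unit clause [5] forces x5=T; simplify:
  satisfied 2 clause(s); 0 remain; assigned so far: [2, 3, 5]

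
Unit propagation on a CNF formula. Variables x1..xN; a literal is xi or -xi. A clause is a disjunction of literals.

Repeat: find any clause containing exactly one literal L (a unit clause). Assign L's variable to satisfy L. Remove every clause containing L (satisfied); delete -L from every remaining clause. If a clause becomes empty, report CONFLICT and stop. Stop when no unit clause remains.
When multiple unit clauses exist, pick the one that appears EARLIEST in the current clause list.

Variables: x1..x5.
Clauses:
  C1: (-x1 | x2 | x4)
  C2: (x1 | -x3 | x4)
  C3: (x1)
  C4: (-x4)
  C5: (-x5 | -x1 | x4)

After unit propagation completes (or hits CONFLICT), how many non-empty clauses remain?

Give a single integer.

unit clause [1] forces x1=T; simplify:
  drop -1 from [-1, 2, 4] -> [2, 4]
  drop -1 from [-5, -1, 4] -> [-5, 4]
  satisfied 2 clause(s); 3 remain; assigned so far: [1]
unit clause [-4] forces x4=F; simplify:
  drop 4 from [2, 4] -> [2]
  drop 4 from [-5, 4] -> [-5]
  satisfied 1 clause(s); 2 remain; assigned so far: [1, 4]
unit clause [2] forces x2=T; simplify:
  satisfied 1 clause(s); 1 remain; assigned so far: [1, 2, 4]
unit clause [-5] forces x5=F; simplify:
  satisfied 1 clause(s); 0 remain; assigned so far: [1, 2, 4, 5]

Answer: 0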